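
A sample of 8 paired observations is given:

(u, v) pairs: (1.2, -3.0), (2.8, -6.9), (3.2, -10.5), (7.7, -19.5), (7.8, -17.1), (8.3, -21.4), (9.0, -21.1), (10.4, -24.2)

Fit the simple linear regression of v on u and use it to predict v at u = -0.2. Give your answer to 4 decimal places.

n = 8, Σx = 50.4, Σy = -123.7, Σxy = -959.25, Σx² = 397.7
Sxx = Σx² − (Σx)²/n = 397.7 − 317.52 = 80.18
Sxy = Σxy − (Σx)(Σy)/n = -959.25 − (-779.31) = -179.94
b = Sxy/Sxx = -179.94/80.18 = -2.244201
a = ȳ − b·x̄ = -15.4625 − (-2.244201)·6.3 = -1.324037
ŷ(-0.2) = a + b·-0.2 = -1.324037 + (-2.244201)·(-0.2) = -0.875196

-0.8752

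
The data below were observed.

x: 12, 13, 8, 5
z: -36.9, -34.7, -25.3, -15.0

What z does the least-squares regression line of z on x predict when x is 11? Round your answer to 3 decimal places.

-31.935

n = 4, Σx = 38, Σy = -111.9, Σxy = -1171.3, Σx² = 402
Sxx = Σx² − (Σx)²/n = 402 − 361 = 41
Sxy = Σxy − (Σx)(Σy)/n = -1171.3 − (-1063.05) = -108.25
b = Sxy/Sxx = -108.25/41 = -2.640244
a = ȳ − b·x̄ = -27.975 − (-2.640244)·9.5 = -2.892683
ŷ(11) = a + b·11 = -2.892683 + (-2.640244)·11 = -31.935366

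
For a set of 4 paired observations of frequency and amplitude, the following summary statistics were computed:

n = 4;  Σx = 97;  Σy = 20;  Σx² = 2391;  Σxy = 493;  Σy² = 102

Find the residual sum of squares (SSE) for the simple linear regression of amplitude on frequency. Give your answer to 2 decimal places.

Sxx = Σx² − (Σx)²/n = 2391 − 2352.25 = 38.75
Sxy = Σxy − (Σx)(Σy)/n = 493 − 485 = 8
Syy = Σy² − (Σy)²/n = 102 − 100 = 2
b = Sxy/Sxx = 8/38.75 = 0.206452
SSE = Syy − b·Sxy = 2 − 0.206452·8 = 0.348387

0.35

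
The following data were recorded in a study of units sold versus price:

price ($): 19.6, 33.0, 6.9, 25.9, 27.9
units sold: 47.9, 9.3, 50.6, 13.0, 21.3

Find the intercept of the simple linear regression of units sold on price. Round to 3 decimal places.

67.488

n = 5, Σx = 113.3, Σy = 142.1, Σxy = 2525.85, Σx² = 2969.99
Sxx = Σx² − (Σx)²/n = 2969.99 − 2567.378 = 402.612
Sxy = Σxy − (Σx)(Σy)/n = 2525.85 − 3219.986 = -694.136
b = Sxy/Sxx = -694.136/402.612 = -1.724082
a = ȳ − b·x̄ = 28.42 − (-1.724082)·22.66 = 67.487692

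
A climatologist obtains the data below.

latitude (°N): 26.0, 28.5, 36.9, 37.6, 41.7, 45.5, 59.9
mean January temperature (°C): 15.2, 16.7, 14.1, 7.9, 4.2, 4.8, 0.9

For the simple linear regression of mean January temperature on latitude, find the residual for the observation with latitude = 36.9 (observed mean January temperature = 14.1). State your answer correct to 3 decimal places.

3.730

n = 7, Σx = 276.1, Σy = 63.8, Σxy = 2135.93, Σx² = 11660.77
Sxx = Σx² − (Σx)²/n = 11660.77 − 10890.172857 = 770.597143
Sxy = Σxy − (Σx)(Σy)/n = 2135.93 − 2516.454286 = -380.524286
b = Sxy/Sxx = -380.524286/770.597143 = -0.493804
a = ȳ − b·x̄ = 9.114286 − (-0.493804)·39.442857 = 28.591343
ŷ(36.9) = 28.591343 + (-0.493804)·36.9 = 10.369960
residual = y − ŷ = 14.1 − 10.369960 = 3.730040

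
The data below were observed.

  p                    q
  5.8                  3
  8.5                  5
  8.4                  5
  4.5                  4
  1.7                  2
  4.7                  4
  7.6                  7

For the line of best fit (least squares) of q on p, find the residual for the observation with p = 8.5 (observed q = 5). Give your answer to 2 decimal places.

n = 7, Σx = 41.2, Σy = 30, Σxy = 195.3, Σx² = 279.44
Sxx = Σx² − (Σx)²/n = 279.44 − 242.491429 = 36.948571
Sxy = Σxy − (Σx)(Σy)/n = 195.3 − 176.571429 = 18.728571
b = Sxy/Sxx = 18.728571/36.948571 = 0.506882
a = ȳ − b·x̄ = 4.285714 − 0.506882·5.885714 = 1.302351
ŷ(8.5) = 1.302351 + 0.506882·8.5 = 5.610849
residual = y − ŷ = 5 − 5.610849 = -0.610849

-0.61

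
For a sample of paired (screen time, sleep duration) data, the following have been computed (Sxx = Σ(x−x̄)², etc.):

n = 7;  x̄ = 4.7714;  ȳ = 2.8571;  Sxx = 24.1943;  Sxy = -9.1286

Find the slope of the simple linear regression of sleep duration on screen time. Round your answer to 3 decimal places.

b = Sxy/Sxx = -9.1286/24.1943 = -0.377304

-0.377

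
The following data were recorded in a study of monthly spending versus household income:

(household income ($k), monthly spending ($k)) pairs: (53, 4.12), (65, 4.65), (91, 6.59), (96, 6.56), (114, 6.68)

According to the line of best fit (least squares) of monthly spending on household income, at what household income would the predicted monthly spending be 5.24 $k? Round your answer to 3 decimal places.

n = 5, Σx = 419, Σy = 28.6, Σxy = 2511.58, Σx² = 37527
Sxx = Σx² − (Σx)²/n = 37527 − 35112.2 = 2414.8
Sxy = Σxy − (Σx)(Σy)/n = 2511.58 − 2396.68 = 114.9
b = Sxy/Sxx = 114.9/2414.8 = 0.047582
a = ȳ − b·x̄ = 5.72 − 0.047582·83.8 = 1.732664
Set a + b·x = 5.24: x = (5.24 − 1.732664) / 0.047582 = 73.712063

73.712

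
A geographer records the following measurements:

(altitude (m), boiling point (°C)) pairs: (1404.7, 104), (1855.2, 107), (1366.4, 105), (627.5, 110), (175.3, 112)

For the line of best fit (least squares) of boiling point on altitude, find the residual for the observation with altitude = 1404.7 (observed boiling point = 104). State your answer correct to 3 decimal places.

-2.289

n = 5, Σx = 5429.1, Σy = 538, Σxy = 576725.8, Σx² = 7706484.43
Sxx = Σx² − (Σx)²/n = 7706484.43 − 5895025.362 = 1811459.068
Sxy = Σxy − (Σx)(Σy)/n = 576725.8 − 584171.16 = -7445.36
b = Sxy/Sxx = -7445.36/1811459.068 = -0.004110
a = ȳ − b·x̄ = 107.6 − (-0.004110)·1085.82 = 112.062878
ŷ(1404.7) = 112.062878 + (-0.004110)·1404.7 = 106.289357
residual = y − ŷ = 104 − 106.289357 = -2.289357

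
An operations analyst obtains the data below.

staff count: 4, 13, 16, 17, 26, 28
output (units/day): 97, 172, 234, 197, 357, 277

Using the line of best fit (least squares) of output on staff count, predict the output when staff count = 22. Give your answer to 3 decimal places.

266.096

n = 6, Σx = 104, Σy = 1334, Σxy = 26755, Σx² = 2190
Sxx = Σx² − (Σx)²/n = 2190 − 1802.666667 = 387.333333
Sxy = Σxy − (Σx)(Σy)/n = 26755 − 23122.666667 = 3632.333333
b = Sxy/Sxx = 3632.333333/387.333333 = 9.377797
a = ȳ − b·x̄ = 222.333333 − 9.377797·17.333333 = 59.784854
ŷ(22) = a + b·22 = 59.784854 + 9.377797·22 = 266.096386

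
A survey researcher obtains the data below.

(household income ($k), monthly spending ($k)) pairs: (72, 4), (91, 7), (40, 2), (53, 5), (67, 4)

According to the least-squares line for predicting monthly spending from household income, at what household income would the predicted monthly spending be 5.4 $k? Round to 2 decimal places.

n = 5, Σx = 323, Σy = 22, Σxy = 1538, Σx² = 22363
Sxx = Σx² − (Σx)²/n = 22363 − 20865.8 = 1497.2
Sxy = Σxy − (Σx)(Σy)/n = 1538 − 1421.2 = 116.8
b = Sxy/Sxx = 116.8/1497.2 = 0.078012
a = ȳ − b·x̄ = 4.4 − 0.078012·64.6 = -0.639594
Set a + b·x = 5.4: x = (5.4 − (-0.639594)) / 0.078012 = 77.418493

77.42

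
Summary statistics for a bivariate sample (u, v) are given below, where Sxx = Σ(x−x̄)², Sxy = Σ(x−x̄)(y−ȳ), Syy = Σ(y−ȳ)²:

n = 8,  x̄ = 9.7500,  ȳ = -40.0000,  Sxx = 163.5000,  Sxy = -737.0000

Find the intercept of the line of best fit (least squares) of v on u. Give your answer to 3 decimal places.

3.950

b = Sxy/Sxx = -737/163.5 = -4.507645
a = ȳ − b·x̄ = -40 − (-4.507645)·9.75 = 3.949541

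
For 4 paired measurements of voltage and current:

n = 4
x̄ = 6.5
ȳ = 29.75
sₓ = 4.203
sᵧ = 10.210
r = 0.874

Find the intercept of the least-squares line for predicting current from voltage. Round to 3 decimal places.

b = r · sᵧ/sₓ = 0.874 · 10.21/4.203 = 2.123136
a = ȳ − b·x̄ = 29.75 − 2.123136·6.5 = 15.949617

15.950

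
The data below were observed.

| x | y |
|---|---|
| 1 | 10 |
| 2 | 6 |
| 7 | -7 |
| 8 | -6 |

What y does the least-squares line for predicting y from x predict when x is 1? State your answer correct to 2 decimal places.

n = 4, Σx = 18, Σy = 3, Σxy = -75, Σx² = 118
Sxx = Σx² − (Σx)²/n = 118 − 81 = 37
Sxy = Σxy − (Σx)(Σy)/n = -75 − 13.5 = -88.5
b = Sxy/Sxx = -88.5/37 = -2.391892
a = ȳ − b·x̄ = 0.75 − (-2.391892)·4.5 = 11.513514
ŷ(1) = a + b·1 = 11.513514 + (-2.391892)·1 = 9.121622

9.12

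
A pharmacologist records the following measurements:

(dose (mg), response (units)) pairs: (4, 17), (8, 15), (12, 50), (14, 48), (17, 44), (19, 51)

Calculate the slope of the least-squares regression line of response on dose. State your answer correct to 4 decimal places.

n = 6, Σx = 74, Σy = 225, Σxy = 3177, Σx² = 1070
Sxx = Σx² − (Σx)²/n = 1070 − 912.666667 = 157.333333
Sxy = Σxy − (Σx)(Σy)/n = 3177 − 2775 = 402
b = Sxy/Sxx = 402/157.333333 = 2.555085

2.5551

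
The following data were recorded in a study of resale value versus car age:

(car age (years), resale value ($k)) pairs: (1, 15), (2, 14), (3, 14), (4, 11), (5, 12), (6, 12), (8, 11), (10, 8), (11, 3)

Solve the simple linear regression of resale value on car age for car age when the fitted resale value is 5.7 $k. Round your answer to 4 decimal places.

n = 9, Σx = 50, Σy = 100, Σxy = 462, Σx² = 376
Sxx = Σx² − (Σx)²/n = 376 − 277.777778 = 98.222222
Sxy = Σxy − (Σx)(Σy)/n = 462 − 555.555556 = -93.555556
b = Sxy/Sxx = -93.555556/98.222222 = -0.952489
a = ȳ − b·x̄ = 11.111111 − (-0.952489)·5.555556 = 16.402715
Set a + b·x = 5.7: x = (5.7 − 16.402715) / (-0.952489) = 11.236580

11.2366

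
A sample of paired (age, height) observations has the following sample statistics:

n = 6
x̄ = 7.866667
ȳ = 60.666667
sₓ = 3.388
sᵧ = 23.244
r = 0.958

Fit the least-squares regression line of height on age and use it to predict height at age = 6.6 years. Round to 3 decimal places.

b = r · sᵧ/sₓ = 0.958 · 23.244/3.388 = 6.572536
a = ȳ − b·x̄ = 60.666667 − 6.572536·7.866667 = 8.962715
ŷ(6.6) = a + b·6.6 = 8.962715 + 6.572536·6.6 = 52.341453

52.341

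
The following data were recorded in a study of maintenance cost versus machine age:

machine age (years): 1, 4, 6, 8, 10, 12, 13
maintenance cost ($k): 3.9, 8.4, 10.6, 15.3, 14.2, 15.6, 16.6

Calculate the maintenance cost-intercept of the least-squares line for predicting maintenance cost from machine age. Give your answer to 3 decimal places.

n = 7, Σx = 54, Σy = 84.6, Σxy = 768.5, Σx² = 530
Sxx = Σx² − (Σx)²/n = 530 − 416.571429 = 113.428571
Sxy = Σxy − (Σx)(Σy)/n = 768.5 − 652.628571 = 115.871429
b = Sxy/Sxx = 115.871429/113.428571 = 1.021537
a = ȳ − b·x̄ = 12.085714 − 1.021537·7.714286 = 4.205290

4.205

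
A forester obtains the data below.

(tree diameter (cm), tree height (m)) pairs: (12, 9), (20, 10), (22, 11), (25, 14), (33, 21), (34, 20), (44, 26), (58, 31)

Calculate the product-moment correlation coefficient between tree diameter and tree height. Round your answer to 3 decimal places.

0.980

n = 8, Σx = 248, Σy = 142, Σxy = 5215, Σx² = 9198, Σy² = 2976
Sxx = Σx² − (Σx)²/n = 9198 − 7688 = 1510
Sxy = Σxy − (Σx)(Σy)/n = 5215 − 4402 = 813
Syy = Σy² − (Σy)²/n = 2976 − 2520.5 = 455.5
r = Sxy/√(Sxx·Syy) = 813/√(687805) = 813/829.340099 = 0.980297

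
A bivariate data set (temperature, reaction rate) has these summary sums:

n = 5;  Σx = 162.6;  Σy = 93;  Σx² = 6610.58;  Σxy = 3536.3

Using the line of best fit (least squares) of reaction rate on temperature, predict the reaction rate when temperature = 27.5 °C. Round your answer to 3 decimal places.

16.657

Sxx = Σx² − (Σx)²/n = 6610.58 − 5287.752 = 1322.828
Sxy = Σxy − (Σx)(Σy)/n = 3536.3 − 3024.36 = 511.94
b = Sxy/Sxx = 511.94/1322.828 = 0.387004
a = ȳ − b·x̄ = 18.6 − 0.387004·32.52 = 6.014623
ŷ(27.5) = a + b·27.5 = 6.014623 + 0.387004·27.5 = 16.657239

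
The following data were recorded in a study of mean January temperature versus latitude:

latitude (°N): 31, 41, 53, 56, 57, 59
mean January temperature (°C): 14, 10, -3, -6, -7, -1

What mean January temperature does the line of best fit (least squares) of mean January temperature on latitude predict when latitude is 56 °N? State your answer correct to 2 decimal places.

-3.64

n = 6, Σx = 297, Σy = 7, Σxy = -109, Σx² = 15317
Sxx = Σx² − (Σx)²/n = 15317 − 14701.5 = 615.5
Sxy = Σxy − (Σx)(Σy)/n = -109 − 346.5 = -455.5
b = Sxy/Sxx = -455.5/615.5 = -0.740049
a = ȳ − b·x̄ = 1.166667 − (-0.740049)·49.5 = 37.799079
ŷ(56) = a + b·56 = 37.799079 + (-0.740049)·56 = -3.643650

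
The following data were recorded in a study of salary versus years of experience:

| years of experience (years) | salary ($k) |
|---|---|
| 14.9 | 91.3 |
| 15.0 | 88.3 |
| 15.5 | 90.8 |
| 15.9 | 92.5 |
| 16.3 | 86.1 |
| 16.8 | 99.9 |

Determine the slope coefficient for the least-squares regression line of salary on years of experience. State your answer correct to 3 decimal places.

3.153

n = 6, Σx = 94.4, Σy = 548.9, Σxy = 8644.77, Σx² = 1488
Sxx = Σx² − (Σx)²/n = 1488 − 1485.226667 = 2.773333
Sxy = Σxy − (Σx)(Σy)/n = 8644.77 − 8636.026667 = 8.743333
b = Sxy/Sxx = 8.743333/2.773333 = 3.152644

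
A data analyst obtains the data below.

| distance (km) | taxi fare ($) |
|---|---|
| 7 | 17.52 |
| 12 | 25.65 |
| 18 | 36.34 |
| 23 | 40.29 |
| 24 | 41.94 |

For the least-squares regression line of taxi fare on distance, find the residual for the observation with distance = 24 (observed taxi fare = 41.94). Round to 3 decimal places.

n = 5, Σx = 84, Σy = 161.74, Σxy = 3017.79, Σx² = 1622
Sxx = Σx² − (Σx)²/n = 1622 − 1411.2 = 210.8
Sxy = Σxy − (Σx)(Σy)/n = 3017.79 − 2717.232 = 300.558
b = Sxy/Sxx = 300.558/210.8 = 1.425797
a = ȳ − b·x̄ = 32.348 − 1.425797·16.8 = 8.394611
ŷ(24) = 8.394611 + 1.425797·24 = 42.613738
residual = y − ŷ = 41.94 − 42.613738 = -0.673738

-0.674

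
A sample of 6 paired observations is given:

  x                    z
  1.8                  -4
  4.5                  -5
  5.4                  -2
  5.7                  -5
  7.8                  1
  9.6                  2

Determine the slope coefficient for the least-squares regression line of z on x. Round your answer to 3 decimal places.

n = 6, Σx = 34.8, Σy = -13, Σxy = -42, Σx² = 238.14
Sxx = Σx² − (Σx)²/n = 238.14 − 201.84 = 36.3
Sxy = Σxy − (Σx)(Σy)/n = -42 − (-75.4) = 33.4
b = Sxy/Sxx = 33.4/36.3 = 0.920110

0.920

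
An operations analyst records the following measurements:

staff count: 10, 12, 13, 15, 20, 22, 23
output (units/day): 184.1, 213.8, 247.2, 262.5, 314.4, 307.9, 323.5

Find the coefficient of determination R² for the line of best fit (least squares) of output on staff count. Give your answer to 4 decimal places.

n = 7, Σx = 115, Σy = 1853.4, Σxy = 32060, Σx² = 2051, Σy² = 507919.36
Sxx = Σx² − (Σx)²/n = 2051 − 1889.285714 = 161.714286
Sxy = Σxy − (Σx)(Σy)/n = 32060 − 30448.714286 = 1611.285714
Syy = Σy² − (Σy)²/n = 507919.36 − 490727.365714 = 17191.994286
R² = Sxy²/(Sxx·Syy) = (1611.285714)²/(161.714286·17191.994286) = 0.933836

0.9338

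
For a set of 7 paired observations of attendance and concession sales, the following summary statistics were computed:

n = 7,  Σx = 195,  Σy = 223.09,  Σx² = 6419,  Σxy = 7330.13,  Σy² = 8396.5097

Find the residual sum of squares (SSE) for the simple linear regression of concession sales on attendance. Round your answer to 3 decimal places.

Sxx = Σx² − (Σx)²/n = 6419 − 5432.142857 = 986.857143
Sxy = Σxy − (Σx)(Σy)/n = 7330.13 − 6214.65 = 1115.48
Syy = Σy² − (Σy)²/n = 8396.5097 − 7109.8783 = 1286.6314
b = Sxy/Sxx = 1115.48/986.857143 = 1.130336
SSE = Syy − b·Sxy = 1286.6314 − 1.130336·1115.48 = 25.764374

25.764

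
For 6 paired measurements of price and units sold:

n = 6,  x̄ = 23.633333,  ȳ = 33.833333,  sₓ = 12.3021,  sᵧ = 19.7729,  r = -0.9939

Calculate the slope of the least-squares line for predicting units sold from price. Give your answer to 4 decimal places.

-1.5975

b = r · sᵧ/sₓ = -0.9939 · 19.7729/12.3021 = -1.597474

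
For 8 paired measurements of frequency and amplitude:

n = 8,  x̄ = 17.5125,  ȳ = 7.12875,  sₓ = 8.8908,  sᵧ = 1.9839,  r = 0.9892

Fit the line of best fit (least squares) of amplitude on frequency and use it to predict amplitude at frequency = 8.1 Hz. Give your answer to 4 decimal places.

b = r · sᵧ/sₓ = 0.9892 · 1.9839/8.8908 = 0.220731
a = ȳ − b·x̄ = 7.12875 − 0.220731·17.5125 = 3.263201
ŷ(8.1) = a + b·8.1 = 3.263201 + 0.220731·8.1 = 5.051121

5.0511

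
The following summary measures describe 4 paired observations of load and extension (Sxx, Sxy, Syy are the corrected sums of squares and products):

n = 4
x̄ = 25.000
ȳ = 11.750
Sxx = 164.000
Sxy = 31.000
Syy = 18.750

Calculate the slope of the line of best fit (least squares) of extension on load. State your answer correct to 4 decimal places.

0.1890

b = Sxy/Sxx = 31/164 = 0.189024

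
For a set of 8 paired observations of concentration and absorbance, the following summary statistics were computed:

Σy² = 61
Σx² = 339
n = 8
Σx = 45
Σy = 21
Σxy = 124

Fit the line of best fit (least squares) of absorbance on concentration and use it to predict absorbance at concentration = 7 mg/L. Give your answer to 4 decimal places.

Sxx = Σx² − (Σx)²/n = 339 − 253.125 = 85.875
Sxy = Σxy − (Σx)(Σy)/n = 124 − 118.125 = 5.875
b = Sxy/Sxx = 5.875/85.875 = 0.068413
a = ȳ − b·x̄ = 2.625 − 0.068413·5.625 = 2.240175
ŷ(7) = a + b·7 = 2.240175 + 0.068413·7 = 2.719068

2.7191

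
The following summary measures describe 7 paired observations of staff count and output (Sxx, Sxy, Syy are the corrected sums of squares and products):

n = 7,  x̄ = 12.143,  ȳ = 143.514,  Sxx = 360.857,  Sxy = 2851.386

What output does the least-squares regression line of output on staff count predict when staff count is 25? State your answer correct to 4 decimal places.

b = Sxy/Sxx = 2851.386/360.857 = 7.901706
a = ȳ − b·x̄ = 143.514 − 7.901706·12.143 = 47.563581
ŷ(25) = a + b·25 = 47.563581 + 7.901706·25 = 245.106237

245.1062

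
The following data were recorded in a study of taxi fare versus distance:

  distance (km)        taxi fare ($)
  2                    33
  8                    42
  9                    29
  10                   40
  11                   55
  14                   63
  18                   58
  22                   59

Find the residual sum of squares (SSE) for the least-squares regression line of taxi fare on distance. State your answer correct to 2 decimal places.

463.58

n = 8, Σx = 94, Σy = 379, Σxy = 4892, Σx² = 1374, Σy² = 19133
Sxx = Σx² − (Σx)²/n = 1374 − 1104.5 = 269.5
Sxy = Σxy − (Σx)(Σy)/n = 4892 − 4453.25 = 438.75
Syy = Σy² − (Σy)²/n = 19133 − 17955.125 = 1177.875
b = Sxy/Sxx = 438.75/269.5 = 1.628015
SSE = Syy − b·Sxy = 1177.875 − 1.628015·438.75 = 463.583488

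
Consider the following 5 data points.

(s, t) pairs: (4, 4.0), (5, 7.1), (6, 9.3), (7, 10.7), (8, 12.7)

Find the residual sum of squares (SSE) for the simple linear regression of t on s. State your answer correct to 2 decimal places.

n = 5, Σx = 30, Σy = 43.8, Σxy = 283.8, Σx² = 190, Σy² = 428.68
Sxx = Σx² − (Σx)²/n = 190 − 180 = 10
Sxy = Σxy − (Σx)(Σy)/n = 283.8 − 262.8 = 21
Syy = Σy² − (Σy)²/n = 428.68 − 383.688 = 44.992
b = Sxy/Sxx = 21/10 = 2.1
SSE = Syy − b·Sxy = 44.992 − 2.1·21 = 0.892

0.89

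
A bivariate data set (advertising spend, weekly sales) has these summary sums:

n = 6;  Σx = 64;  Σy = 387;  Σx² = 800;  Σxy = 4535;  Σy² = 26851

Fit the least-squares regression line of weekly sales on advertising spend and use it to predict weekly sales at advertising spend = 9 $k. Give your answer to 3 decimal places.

58.719

Sxx = Σx² − (Σx)²/n = 800 − 682.666667 = 117.333333
Sxy = Σxy − (Σx)(Σy)/n = 4535 − 4128 = 407
b = Sxy/Sxx = 407/117.333333 = 3.46875
a = ȳ − b·x̄ = 64.5 − 3.46875·10.666667 = 27.5
ŷ(9) = a + b·9 = 27.5 + 3.46875·9 = 58.71875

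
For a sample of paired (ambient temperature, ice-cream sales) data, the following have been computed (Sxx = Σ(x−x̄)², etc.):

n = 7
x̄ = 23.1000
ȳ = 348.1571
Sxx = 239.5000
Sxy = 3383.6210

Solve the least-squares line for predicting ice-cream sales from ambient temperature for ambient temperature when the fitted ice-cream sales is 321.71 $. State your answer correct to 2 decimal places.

b = Sxy/Sxx = 3383.621/239.5 = 14.127854
a = ȳ − b·x̄ = 348.1571 − 14.127854·23.1 = 21.803676
Set a + b·x = 321.71: x = (321.71 − 21.803676) / 14.127854 = 21.228017

21.23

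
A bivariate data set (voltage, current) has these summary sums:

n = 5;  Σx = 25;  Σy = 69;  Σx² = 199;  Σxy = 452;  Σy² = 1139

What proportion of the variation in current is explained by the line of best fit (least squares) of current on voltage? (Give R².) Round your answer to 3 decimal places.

Sxx = Σx² − (Σx)²/n = 199 − 125 = 74
Sxy = Σxy − (Σx)(Σy)/n = 452 − 345 = 107
Syy = Σy² − (Σy)²/n = 1139 − 952.2 = 186.8
R² = Sxy²/(Sxx·Syy) = (107)²/(74·186.8) = 0.828245

0.828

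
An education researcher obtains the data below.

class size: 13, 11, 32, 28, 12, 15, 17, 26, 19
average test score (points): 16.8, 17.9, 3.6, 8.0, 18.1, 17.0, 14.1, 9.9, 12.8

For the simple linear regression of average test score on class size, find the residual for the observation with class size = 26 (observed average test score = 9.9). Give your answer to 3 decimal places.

n = 9, Σx = 173, Σy = 118.2, Σxy = 1967, Σx² = 3793
Sxx = Σx² − (Σx)²/n = 3793 − 3325.444444 = 467.555556
Sxy = Σxy − (Σx)(Σy)/n = 1967 − 2272.066667 = -305.066667
b = Sxy/Sxx = -305.066667/467.555556 = -0.652471
a = ȳ − b·x̄ = 13.133333 − (-0.652471)·19.222222 = 25.675285
ŷ(26) = 25.675285 + (-0.652471)·26 = 8.711027
residual = y − ŷ = 9.9 − 8.711027 = 1.188973

1.189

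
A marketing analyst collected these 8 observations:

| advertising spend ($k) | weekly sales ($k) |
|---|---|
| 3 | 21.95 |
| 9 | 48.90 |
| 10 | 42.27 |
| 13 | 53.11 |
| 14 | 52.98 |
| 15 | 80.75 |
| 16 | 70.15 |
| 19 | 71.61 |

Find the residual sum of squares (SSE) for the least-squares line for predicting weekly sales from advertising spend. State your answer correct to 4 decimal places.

n = 8, Σx = 99, Σy = 441.72, Σxy = 6055.04, Σx² = 1397, Σy² = 26856.895
Sxx = Σx² − (Σx)²/n = 1397 − 1225.125 = 171.875
Sxy = Σxy − (Σx)(Σy)/n = 6055.04 − 5466.285 = 588.755
Syy = Σy² − (Σy)²/n = 26856.895 − 24389.5698 = 2467.3252
b = Sxy/Sxx = 588.755/171.875 = 3.425484
SSE = Syy − b·Sxy = 2467.3252 − 3.425484·588.755 = 450.554582

450.5546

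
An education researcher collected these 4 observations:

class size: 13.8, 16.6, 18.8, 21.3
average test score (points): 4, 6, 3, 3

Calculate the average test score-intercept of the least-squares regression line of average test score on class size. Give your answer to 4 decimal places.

n = 4, Σx = 70.5, Σy = 16, Σxy = 275.1, Σx² = 1273.13
Sxx = Σx² − (Σx)²/n = 1273.13 − 1242.5625 = 30.5675
Sxy = Σxy − (Σx)(Σy)/n = 275.1 − 282 = -6.9
b = Sxy/Sxx = -6.9/30.5675 = -0.225730
a = ȳ − b·x̄ = 4 − (-0.225730)·17.625 = 7.978490

7.9785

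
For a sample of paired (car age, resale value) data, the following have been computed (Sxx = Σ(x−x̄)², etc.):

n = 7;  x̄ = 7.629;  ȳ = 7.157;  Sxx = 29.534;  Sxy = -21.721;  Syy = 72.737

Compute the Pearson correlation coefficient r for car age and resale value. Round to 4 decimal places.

r = Sxy/√(Sxx·Syy) = -21.721/√(2148.214558) = -21.721/46.348836 = -0.468642

-0.4686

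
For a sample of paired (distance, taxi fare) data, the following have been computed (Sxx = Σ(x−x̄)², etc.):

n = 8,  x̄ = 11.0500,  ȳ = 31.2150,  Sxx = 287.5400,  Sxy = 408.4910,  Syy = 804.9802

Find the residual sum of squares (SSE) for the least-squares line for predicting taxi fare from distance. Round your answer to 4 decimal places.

224.6613

b = Sxy/Sxx = 408.491/287.54 = 1.420641
SSE = Syy − b·Sxy = 804.9802 − 1.420641·408.491 = 224.661298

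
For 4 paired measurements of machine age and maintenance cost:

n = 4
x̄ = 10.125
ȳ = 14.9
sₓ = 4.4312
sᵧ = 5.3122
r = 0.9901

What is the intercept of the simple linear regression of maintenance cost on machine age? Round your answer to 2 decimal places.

2.88

b = r · sᵧ/sₓ = 0.9901 · 5.3122/4.4312 = 1.186949
a = ȳ − b·x̄ = 14.9 − 1.186949·10.125 = 2.882140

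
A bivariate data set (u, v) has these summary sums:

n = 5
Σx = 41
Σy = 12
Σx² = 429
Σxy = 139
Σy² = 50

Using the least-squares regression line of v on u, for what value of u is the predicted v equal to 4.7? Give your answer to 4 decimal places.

13.4571

Sxx = Σx² − (Σx)²/n = 429 − 336.2 = 92.8
Sxy = Σxy − (Σx)(Σy)/n = 139 − 98.4 = 40.6
b = Sxy/Sxx = 40.6/92.8 = 0.4375
a = ȳ − b·x̄ = 2.4 − 0.4375·8.2 = -1.1875
Set a + b·x = 4.7: x = (4.7 − (-1.1875)) / 0.4375 = 13.457143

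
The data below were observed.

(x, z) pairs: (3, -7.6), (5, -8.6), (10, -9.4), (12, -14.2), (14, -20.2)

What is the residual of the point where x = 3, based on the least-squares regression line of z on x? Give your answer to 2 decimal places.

-1.28

n = 5, Σx = 44, Σy = -60, Σxy = -613, Σx² = 474
Sxx = Σx² − (Σx)²/n = 474 − 387.2 = 86.8
Sxy = Σxy − (Σx)(Σy)/n = -613 − (-528) = -85
b = Sxy/Sxx = -85/86.8 = -0.979263
a = ȳ − b·x̄ = -12 − (-0.979263)·8.8 = -3.382488
ŷ(3) = -3.382488 + (-0.979263)·3 = -6.320276
residual = y − ŷ = -7.6 − (-6.320276) = -1.279724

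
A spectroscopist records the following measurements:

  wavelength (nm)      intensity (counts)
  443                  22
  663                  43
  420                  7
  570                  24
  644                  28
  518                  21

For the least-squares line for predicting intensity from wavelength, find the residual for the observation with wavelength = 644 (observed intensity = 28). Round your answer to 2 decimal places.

n = 6, Σx = 3258, Σy = 145, Σxy = 83785, Σx² = 1820178
Sxx = Σx² − (Σx)²/n = 1820178 − 1769094 = 51084
Sxy = Σxy − (Σx)(Σy)/n = 83785 − 78735 = 5050
b = Sxy/Sxx = 5050/51084 = 0.098857
a = ȳ − b·x̄ = 24.166667 − 0.098857·543 = -29.512568
ŷ(644) = -29.512568 + 0.098857·644 = 34.151202
residual = y − ŷ = 28 − 34.151202 = -6.151202

-6.15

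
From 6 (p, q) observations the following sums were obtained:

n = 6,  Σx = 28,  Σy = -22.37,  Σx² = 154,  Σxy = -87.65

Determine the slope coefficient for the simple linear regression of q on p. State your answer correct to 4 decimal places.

Sxx = Σx² − (Σx)²/n = 154 − 130.666667 = 23.333333
Sxy = Σxy − (Σx)(Σy)/n = -87.65 − (-104.393333) = 16.743333
b = Sxy/Sxx = 16.743333/23.333333 = 0.717571

0.7176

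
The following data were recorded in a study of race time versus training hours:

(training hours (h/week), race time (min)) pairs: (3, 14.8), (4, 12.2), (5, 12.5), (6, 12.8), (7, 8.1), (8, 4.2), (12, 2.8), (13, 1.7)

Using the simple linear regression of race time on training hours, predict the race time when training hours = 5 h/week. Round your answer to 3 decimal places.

n = 8, Σx = 58, Σy = 69.1, Σxy = 378.5, Σx² = 512
Sxx = Σx² − (Σx)²/n = 512 − 420.5 = 91.5
Sxy = Σxy − (Σx)(Σy)/n = 378.5 − 500.975 = -122.475
b = Sxy/Sxx = -122.475/91.5 = -1.338525
a = ȳ − b·x̄ = 8.6375 − (-1.338525)·7.25 = 18.341803
ŷ(5) = a + b·5 = 18.341803 + (-1.338525)·5 = 11.649180

11.649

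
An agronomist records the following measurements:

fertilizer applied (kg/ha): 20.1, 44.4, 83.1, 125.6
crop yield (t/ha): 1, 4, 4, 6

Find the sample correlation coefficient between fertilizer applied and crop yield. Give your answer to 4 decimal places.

n = 4, Σx = 273.2, Σy = 15, Σxy = 1283.7, Σx² = 25056.34, Σy² = 69
Sxx = Σx² − (Σx)²/n = 25056.34 − 18659.56 = 6396.78
Sxy = Σxy − (Σx)(Σy)/n = 1283.7 − 1024.5 = 259.2
Syy = Σy² − (Σy)²/n = 69 − 56.25 = 12.75
r = Sxy/√(Sxx·Syy) = 259.2/√(81558.945) = 259.2/285.585267 = 0.907610

0.9076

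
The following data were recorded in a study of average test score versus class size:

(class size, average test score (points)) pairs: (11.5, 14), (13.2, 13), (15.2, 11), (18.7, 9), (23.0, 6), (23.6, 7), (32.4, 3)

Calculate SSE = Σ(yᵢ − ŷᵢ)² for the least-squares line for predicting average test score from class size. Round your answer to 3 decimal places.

n = 7, Σx = 137.6, Σy = 63, Σxy = 1068.5, Σx² = 3022.94, Σy² = 661
Sxx = Σx² − (Σx)²/n = 3022.94 − 2704.822857 = 318.117143
Sxy = Σxy − (Σx)(Σy)/n = 1068.5 − 1238.4 = -169.9
Syy = Σy² − (Σy)²/n = 661 − 567 = 94
b = Sxy/Sxx = -169.9/318.117143 = -0.534080
SSE = Syy − b·Sxy = 94 − (-0.534080)·(-169.9) = 3.259810

3.260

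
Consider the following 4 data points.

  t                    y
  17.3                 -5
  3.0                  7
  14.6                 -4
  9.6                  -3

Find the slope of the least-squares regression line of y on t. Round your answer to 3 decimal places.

n = 4, Σx = 44.5, Σy = -5, Σxy = -152.7, Σx² = 613.61
Sxx = Σx² − (Σx)²/n = 613.61 − 495.0625 = 118.5475
Sxy = Σxy − (Σx)(Σy)/n = -152.7 − (-55.625) = -97.075
b = Sxy/Sxx = -97.075/118.5475 = -0.818870

-0.819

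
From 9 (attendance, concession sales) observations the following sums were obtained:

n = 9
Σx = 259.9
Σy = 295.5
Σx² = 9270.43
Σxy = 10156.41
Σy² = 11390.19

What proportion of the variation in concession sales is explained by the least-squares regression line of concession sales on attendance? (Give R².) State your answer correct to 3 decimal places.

0.884

Sxx = Σx² − (Σx)²/n = 9270.43 − 7505.334444 = 1765.095556
Sxy = Σxy − (Σx)(Σy)/n = 10156.41 − 8533.383333 = 1623.026667
Syy = Σy² − (Σy)²/n = 11390.19 − 9702.25 = 1687.94
R² = Sxy²/(Sxx·Syy) = (1623.026667)²/(1765.095556·1687.94) = 0.884150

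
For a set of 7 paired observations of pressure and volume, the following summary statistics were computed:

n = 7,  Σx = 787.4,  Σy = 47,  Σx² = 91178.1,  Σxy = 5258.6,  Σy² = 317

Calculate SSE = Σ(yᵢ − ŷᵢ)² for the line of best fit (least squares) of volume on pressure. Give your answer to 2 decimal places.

1.12

Sxx = Σx² − (Σx)²/n = 91178.1 − 88571.251429 = 2606.848571
Sxy = Σxy − (Σx)(Σy)/n = 5258.6 − 5286.828571 = -28.228571
Syy = Σy² − (Σy)²/n = 317 − 315.571429 = 1.428571
b = Sxy/Sxx = -28.228571/2606.848571 = -0.010829
SSE = Syy − b·Sxy = 1.428571 − (-0.010829)·(-28.228571) = 1.122895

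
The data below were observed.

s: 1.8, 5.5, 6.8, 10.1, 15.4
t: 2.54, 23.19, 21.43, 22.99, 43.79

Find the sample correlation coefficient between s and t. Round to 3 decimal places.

n = 5, Σx = 39.6, Σy = 113.94, Σxy = 1184.406, Σx² = 418.9, Σy² = 3449.5768
Sxx = Σx² − (Σx)²/n = 418.9 − 313.632 = 105.268
Sxy = Σxy − (Σx)(Σy)/n = 1184.406 − 902.4048 = 282.0012
Syy = Σy² − (Σy)²/n = 3449.5768 − 2596.46472 = 853.11208
r = Sxy/√(Sxx·Syy) = 282.0012/√(89805.402437) = 282.0012/299.675495 = 0.941022

0.941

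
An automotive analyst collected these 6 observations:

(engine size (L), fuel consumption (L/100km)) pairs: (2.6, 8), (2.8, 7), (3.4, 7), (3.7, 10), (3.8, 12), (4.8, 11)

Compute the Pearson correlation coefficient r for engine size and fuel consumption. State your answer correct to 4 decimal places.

n = 6, Σx = 21.1, Σy = 55, Σxy = 199.6, Σx² = 77.33, Σy² = 527
Sxx = Σx² − (Σx)²/n = 77.33 − 74.201667 = 3.128333
Sxy = Σxy − (Σx)(Σy)/n = 199.6 − 193.416667 = 6.183333
Syy = Σy² − (Σy)²/n = 527 − 504.166667 = 22.833333
r = Sxy/√(Sxx·Syy) = 6.183333/√(71.430278) = 6.183333/8.451643 = 0.731613

0.7316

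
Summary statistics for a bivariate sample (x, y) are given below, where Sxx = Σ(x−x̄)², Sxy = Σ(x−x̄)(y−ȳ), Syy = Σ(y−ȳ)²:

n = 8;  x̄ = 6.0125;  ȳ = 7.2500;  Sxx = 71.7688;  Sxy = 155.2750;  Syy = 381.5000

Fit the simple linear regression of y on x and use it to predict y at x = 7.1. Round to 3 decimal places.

9.603

b = Sxy/Sxx = 155.275/71.7688 = 2.163545
a = ȳ − b·x̄ = 7.25 − 2.163545·6.0125 = -5.758312
ŷ(7.1) = a + b·7.1 = -5.758312 + 2.163545·7.1 = 9.602855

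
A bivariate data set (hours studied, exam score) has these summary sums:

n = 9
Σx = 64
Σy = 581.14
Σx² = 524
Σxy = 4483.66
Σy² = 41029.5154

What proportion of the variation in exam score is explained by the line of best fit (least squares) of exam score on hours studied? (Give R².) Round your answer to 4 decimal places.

Sxx = Σx² − (Σx)²/n = 524 − 455.111111 = 68.888889
Sxy = Σxy − (Σx)(Σy)/n = 4483.66 − 4132.551111 = 351.108889
Syy = Σy² − (Σy)²/n = 41029.5154 − 37524.855511 = 3504.659889
R² = Sxy²/(Sxx·Syy) = (351.108889)²/(68.888889·3504.659889) = 0.510609

0.5106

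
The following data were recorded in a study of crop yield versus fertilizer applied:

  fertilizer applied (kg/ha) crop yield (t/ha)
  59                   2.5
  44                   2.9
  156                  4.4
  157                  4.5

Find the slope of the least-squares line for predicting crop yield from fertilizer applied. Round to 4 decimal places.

0.0162

n = 4, Σx = 416, Σy = 14.3, Σxy = 1668, Σx² = 54402
Sxx = Σx² − (Σx)²/n = 54402 − 43264 = 11138
Sxy = Σxy − (Σx)(Σy)/n = 1668 − 1487.2 = 180.8
b = Sxy/Sxx = 180.8/11138 = 0.016233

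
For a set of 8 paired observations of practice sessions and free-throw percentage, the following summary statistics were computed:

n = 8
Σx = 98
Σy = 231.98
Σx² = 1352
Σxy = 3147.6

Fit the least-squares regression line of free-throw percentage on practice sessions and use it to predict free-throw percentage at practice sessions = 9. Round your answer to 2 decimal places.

Sxx = Σx² − (Σx)²/n = 1352 − 1200.5 = 151.5
Sxy = Σxy − (Σx)(Σy)/n = 3147.6 − 2841.755 = 305.845
b = Sxy/Sxx = 305.845/151.5 = 2.018779
a = ȳ − b·x̄ = 28.9975 − 2.018779·12.25 = 4.267459
ŷ(9) = a + b·9 = 4.267459 + 2.018779·9 = 22.436469

22.44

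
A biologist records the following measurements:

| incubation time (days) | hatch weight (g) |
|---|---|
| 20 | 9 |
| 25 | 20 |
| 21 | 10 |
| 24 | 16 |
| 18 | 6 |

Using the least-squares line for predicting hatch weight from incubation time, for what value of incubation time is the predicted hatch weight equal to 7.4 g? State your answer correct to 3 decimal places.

n = 5, Σx = 108, Σy = 61, Σxy = 1382, Σx² = 2366
Sxx = Σx² − (Σx)²/n = 2366 − 2332.8 = 33.2
Sxy = Σxy − (Σx)(Σy)/n = 1382 − 1317.6 = 64.4
b = Sxy/Sxx = 64.4/33.2 = 1.939759
a = ȳ − b·x̄ = 12.2 − 1.939759·21.6 = -29.698795
Set a + b·x = 7.4: x = (7.4 − (-29.698795)) / 1.939759 = 19.125466

19.125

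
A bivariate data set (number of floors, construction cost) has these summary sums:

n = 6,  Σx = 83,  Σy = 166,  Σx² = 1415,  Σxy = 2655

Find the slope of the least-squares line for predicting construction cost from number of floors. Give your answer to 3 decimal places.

1.344

Sxx = Σx² − (Σx)²/n = 1415 − 1148.166667 = 266.833333
Sxy = Σxy − (Σx)(Σy)/n = 2655 − 2296.333333 = 358.666667
b = Sxy/Sxx = 358.666667/266.833333 = 1.344160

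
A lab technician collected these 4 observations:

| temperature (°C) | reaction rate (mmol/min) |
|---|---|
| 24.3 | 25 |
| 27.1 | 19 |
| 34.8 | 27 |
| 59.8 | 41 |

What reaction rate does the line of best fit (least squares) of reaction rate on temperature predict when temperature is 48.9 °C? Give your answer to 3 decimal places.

n = 4, Σx = 146, Σy = 112, Σxy = 4513.8, Σx² = 6111.98
Sxx = Σx² − (Σx)²/n = 6111.98 − 5329 = 782.98
Sxy = Σxy − (Σx)(Σy)/n = 4513.8 − 4088 = 425.8
b = Sxy/Sxx = 425.8/782.98 = 0.543820
a = ȳ − b·x̄ = 28 − 0.543820·36.5 = 8.150579
ŷ(48.9) = a + b·48.9 = 8.150579 + 0.543820·48.9 = 34.743365

34.743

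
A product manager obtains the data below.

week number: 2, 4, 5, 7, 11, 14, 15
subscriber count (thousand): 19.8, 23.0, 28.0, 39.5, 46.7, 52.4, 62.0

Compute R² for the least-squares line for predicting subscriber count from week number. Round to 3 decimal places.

0.966

n = 7, Σx = 58, Σy = 271.4, Σxy = 2725.4, Σx² = 636, Σy² = 12035.94
Sxx = Σx² − (Σx)²/n = 636 − 480.571429 = 155.428571
Sxy = Σxy − (Σx)(Σy)/n = 2725.4 − 2248.742857 = 476.657143
Syy = Σy² − (Σy)²/n = 12035.94 − 10522.565714 = 1513.374286
R² = Sxy²/(Sxx·Syy) = (476.657143)²/(155.428571·1513.374286) = 0.965906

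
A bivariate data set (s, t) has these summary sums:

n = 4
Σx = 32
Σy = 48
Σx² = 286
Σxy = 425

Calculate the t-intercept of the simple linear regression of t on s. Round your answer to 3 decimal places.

1.067

Sxx = Σx² − (Σx)²/n = 286 − 256 = 30
Sxy = Σxy − (Σx)(Σy)/n = 425 − 384 = 41
b = Sxy/Sxx = 41/30 = 1.366667
a = ȳ − b·x̄ = 12 − 1.366667·8 = 1.066667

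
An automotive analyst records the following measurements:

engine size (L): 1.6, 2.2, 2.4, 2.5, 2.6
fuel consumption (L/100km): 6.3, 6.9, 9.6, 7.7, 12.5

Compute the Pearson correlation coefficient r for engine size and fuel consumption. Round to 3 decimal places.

0.719

n = 5, Σx = 11.3, Σy = 43, Σxy = 100.05, Σx² = 26.17, Σy² = 395
Sxx = Σx² − (Σx)²/n = 26.17 − 25.538 = 0.632
Sxy = Σxy − (Σx)(Σy)/n = 100.05 − 97.18 = 2.87
Syy = Σy² − (Σy)²/n = 395 − 369.8 = 25.2
r = Sxy/√(Sxx·Syy) = 2.87/√(15.9264) = 2.87/3.990789 = 0.719156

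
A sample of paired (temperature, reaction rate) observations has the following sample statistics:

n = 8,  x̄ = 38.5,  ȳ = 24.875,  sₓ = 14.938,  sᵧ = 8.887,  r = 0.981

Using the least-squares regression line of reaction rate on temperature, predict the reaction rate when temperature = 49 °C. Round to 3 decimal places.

31.003

b = r · sᵧ/sₓ = 0.981 · 8.887/14.938 = 0.583622
a = ȳ − b·x̄ = 24.875 − 0.583622·38.5 = 2.405549
ŷ(49) = a + b·49 = 2.405549 + 0.583622·49 = 31.003032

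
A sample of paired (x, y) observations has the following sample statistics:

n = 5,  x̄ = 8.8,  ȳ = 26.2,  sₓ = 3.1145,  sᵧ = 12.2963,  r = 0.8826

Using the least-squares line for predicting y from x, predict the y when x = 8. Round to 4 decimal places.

23.4123

b = r · sᵧ/sₓ = 0.8826 · 12.2963/3.1145 = 3.484577
a = ȳ − b·x̄ = 26.2 − 3.484577·8.8 = -4.464276
ŷ(8) = a + b·8 = -4.464276 + 3.484577·8 = 23.412339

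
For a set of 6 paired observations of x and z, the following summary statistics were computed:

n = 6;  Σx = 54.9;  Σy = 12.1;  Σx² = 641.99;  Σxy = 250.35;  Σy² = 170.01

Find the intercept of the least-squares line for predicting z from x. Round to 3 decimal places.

-7.132

Sxx = Σx² − (Σx)²/n = 641.99 − 502.335 = 139.655
Sxy = Σxy − (Σx)(Σy)/n = 250.35 − 110.715 = 139.635
b = Sxy/Sxx = 139.635/139.655 = 0.999857
a = ȳ − b·x̄ = 2.016667 − 0.999857·9.15 = -7.132023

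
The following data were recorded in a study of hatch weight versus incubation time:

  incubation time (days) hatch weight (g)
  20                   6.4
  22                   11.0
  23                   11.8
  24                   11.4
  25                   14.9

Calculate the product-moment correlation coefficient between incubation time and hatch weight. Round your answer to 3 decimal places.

0.943

n = 5, Σx = 114, Σy = 55.5, Σxy = 1287.5, Σx² = 2614, Σy² = 653.17
Sxx = Σx² − (Σx)²/n = 2614 − 2599.2 = 14.8
Sxy = Σxy − (Σx)(Σy)/n = 1287.5 − 1265.4 = 22.1
Syy = Σy² − (Σy)²/n = 653.17 − 616.05 = 37.12
r = Sxy/√(Sxx·Syy) = 22.1/√(549.376) = 22.1/23.438771 = 0.942882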